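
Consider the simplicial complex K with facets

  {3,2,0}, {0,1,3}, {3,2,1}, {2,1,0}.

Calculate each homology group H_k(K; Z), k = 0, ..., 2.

H_0 ≅ Z,  H_1 = 0,  H_2 ≅ Z.

K has 4 vertices, 6 edges, 4 triangles.
rank ∂_0 = 0, rank ∂_1 = 3 ⇒ b_0 = 4 − 0 − 3 = 1; all invariant factors of ∂_1 are 1 so no torsion. So H_0 ≅ Z.
rank ∂_1 = 3, rank ∂_2 = 3 ⇒ b_1 = 6 − 3 − 3 = 0; all invariant factors of ∂_2 are 1 so no torsion. So H_1 ≅ 0.
rank ∂_2 = 3, rank ∂_3 = 0 ⇒ b_2 = 4 − 3 − 0 = 1. So H_2 ≅ Z.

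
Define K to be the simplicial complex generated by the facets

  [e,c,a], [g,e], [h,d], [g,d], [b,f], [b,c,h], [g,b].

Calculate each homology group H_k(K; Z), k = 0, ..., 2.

H_0 = Z,  H_1 = Z^2,  H_2 = 0.

Fix the vertex order a < b < c < d < e < f < g < h and write every simplex with vertices in increasing order. Then dim K = 2 and the simplices of K are:

  0-simplices (8): a, b, c, d, e, f, g, h
  1-simplices (11): ac, ae, bc, bf, bg, bh, ce, ch, dg, dh, eg
  2-simplices (2): ace, bch

giving chain groups C_0 ≅ Z^8, C_1 ≅ Z^11, C_2 ≅ Z^2.

∂_1: C_1 → C_0 maps an edge to its endpoints' difference, ∂[p,q] = q − p. For instance
  ∂ch = h − c.
The 8×11 boundary matrix has rank 7 and Smith normal form diag(1,1,1,1,1,1,1).

The boundary map ∂_2: C_2 → C_1 maps a triangle to the signed sum of its edges. For instance
  ∂ace = ce − ae + ac,
  ∂bch = ch − bh + bc.
The resulting 11×2 matrix has rank 2, and its Smith normal form has invariant factors (1,1).

Reading off H_k = ker ∂_k / im ∂_{k+1}:

  H_0: rank C_0 − rank ∂_1 = 8 − 7 = 1, and the invariant factors of ∂_1 are all 1, so H_0 = Z.
  H_1: rank ker ∂_1 − rank ∂_2 = (11 − 7) − 2 = 2, and the invariant factors of ∂_2 are all 1, so H_1 = Z^2.
  H_2: rank ker ∂_2 − rank ∂_3 = (2 − 2) − 0 = 0, and there is no ∂_3, so H_2 = 0.

As a check, the Euler characteristic is 8 − 11 + 2 = -1, which agrees with 1 − 2 + 0 = -1.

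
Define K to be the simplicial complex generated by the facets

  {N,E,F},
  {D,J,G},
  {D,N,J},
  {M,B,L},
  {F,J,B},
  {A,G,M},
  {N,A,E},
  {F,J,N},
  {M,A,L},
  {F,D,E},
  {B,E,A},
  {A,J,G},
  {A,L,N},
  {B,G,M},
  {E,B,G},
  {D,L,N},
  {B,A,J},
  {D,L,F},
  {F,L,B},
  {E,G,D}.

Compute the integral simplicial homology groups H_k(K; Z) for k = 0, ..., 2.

H_0 ≅ Z,  H_1 ≅ Z × Z/2,  H_2 = 0.

K has 10 vertices, 30 edges, 20 triangles.
rank ∂_0 = 0, rank ∂_1 = 9 ⇒ b_0 = 10 − 0 − 9 = 1; all invariant factors of ∂_1 are 1 so no torsion. So H_0 ≅ Z.
rank ∂_1 = 9, rank ∂_2 = 20 ⇒ b_1 = 30 − 9 − 20 = 1; ∂_2 has invariant factor(s) [2] giving torsion. So H_1 ≅ Z × Z/2.
rank ∂_2 = 20, rank ∂_3 = 0 ⇒ b_2 = 20 − 20 − 0 = 0. So H_2 ≅ 0.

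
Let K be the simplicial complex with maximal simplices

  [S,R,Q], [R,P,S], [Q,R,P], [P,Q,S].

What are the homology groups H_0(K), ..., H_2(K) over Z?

H_0 ≅ Z,  H_1 = 0,  H_2 ≅ Z.

K has 4 vertices, 6 edges, 4 triangles.
rank ∂_0 = 0, rank ∂_1 = 3 ⇒ b_0 = 4 − 0 − 3 = 1; all invariant factors of ∂_1 are 1 so no torsion. So H_0 = Z.
rank ∂_1 = 3, rank ∂_2 = 3 ⇒ b_1 = 6 − 3 − 3 = 0; all invariant factors of ∂_2 are 1 so no torsion. So H_1 = 0.
rank ∂_2 = 3, rank ∂_3 = 0 ⇒ b_2 = 4 − 3 − 0 = 1. So H_2 = Z.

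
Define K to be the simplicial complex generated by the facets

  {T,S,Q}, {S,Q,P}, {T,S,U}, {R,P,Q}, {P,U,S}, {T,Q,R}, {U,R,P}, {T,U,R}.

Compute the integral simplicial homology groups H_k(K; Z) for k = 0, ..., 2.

Order the vertices as P < Q < R < S < T < U. Listing each simplex with vertices in this order, K has dimension 2 with simplices:

  0-simplices (6): P, Q, R, S, T, U
  1-simplices (12): PQ, PR, PS, PU, QR, QS, QT, RT, RU, ST, SU, TU
  2-simplices (8): PQR, PQS, PRU, PSU, QRT, QST, RTU, STU

Hence C_0 ≅ Z^6, C_1 ≅ Z^12, C_2 ≅ Z^8.

∂_1: C_1 → C_0 sends each edge [p,q] (with p < q) to q − p. For instance
  ∂SU = U − S.
The 6×12 boundary matrix has rank 5 and Smith normal form diag(1,1,1,1,1).

Boundary ∂_2: C_2 → C_1 sends each 2-simplex [p,q,r] to [q,r] − [p,r] + [p,q]. For instance
  ∂RTU = TU − RU + RT,
  ∂PSU = SU − PU + PS.
As a 12×8 matrix over Z this has rank 7, with invariant factors (1,1,1,1,1,1,1).

From H_k ≅ ker(∂_k) / im(∂_{k+1}) we obtain:

  H_0: rank C_0 − rank ∂_1 = 6 − 5 = 1, and the invariant factors of ∂_1 are all 1, so H_0 ≅ Z.
  H_1: rank ker ∂_1 − rank ∂_2 = (12 − 5) − 7 = 0, and the invariant factors of ∂_2 are all 1, so H_1 ≅ 0.
  H_2: rank ker ∂_2 − rank ∂_3 = (8 − 7) − 0 = 1, and there is no ∂_3, so H_2 ≅ Z.

As a check, the Euler characteristic is 6 − 12 + 8 = 2, which agrees with 1 − 0 + 1 = 2.

H_0 = Z,  H_1 = 0,  H_2 = Z.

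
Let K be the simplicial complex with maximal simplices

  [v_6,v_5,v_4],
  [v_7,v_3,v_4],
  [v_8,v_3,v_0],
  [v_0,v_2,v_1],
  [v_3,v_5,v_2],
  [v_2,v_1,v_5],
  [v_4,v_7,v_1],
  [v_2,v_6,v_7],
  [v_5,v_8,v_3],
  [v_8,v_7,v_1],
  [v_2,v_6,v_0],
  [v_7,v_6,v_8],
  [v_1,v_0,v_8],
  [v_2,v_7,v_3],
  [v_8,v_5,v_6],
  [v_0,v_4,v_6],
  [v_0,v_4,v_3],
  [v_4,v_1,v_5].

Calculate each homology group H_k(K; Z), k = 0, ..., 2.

K has 9 vertices, 27 edges, 18 triangles.
rank ∂_0 = 0, rank ∂_1 = 8 ⇒ b_0 = 9 − 0 − 8 = 1; all invariant factors of ∂_1 are 1 so no torsion. So H_0 = Z.
rank ∂_1 = 8, rank ∂_2 = 17 ⇒ b_1 = 27 − 8 − 17 = 2; all invariant factors of ∂_2 are 1 so no torsion. So H_1 = Z^2.
rank ∂_2 = 17, rank ∂_3 = 0 ⇒ b_2 = 18 − 17 − 0 = 1. So H_2 = Z.

H_0 ≅ Z,  H_1 ≅ Z^2,  H_2 ≅ Z.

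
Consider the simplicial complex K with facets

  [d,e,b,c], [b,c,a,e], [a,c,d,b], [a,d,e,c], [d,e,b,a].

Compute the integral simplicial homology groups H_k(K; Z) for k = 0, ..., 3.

We work with the vertex ordering a < b < c < d < e. The simplices of K, each written with vertices in increasing order, are:

  0-simplices (5): a, b, c, d, e
  1-simplices (10): ab, ac, ad, ae, bc, bd, be, cd, ce, de
  2-simplices (10): abc, abd, abe, acd, ace, ade, bcd, bce, bde, cde
  3-simplices (5): abcd, abce, abde, acde, bcde

so the chain groups are C_0 ≅ Z^5, C_1 ≅ Z^10, C_2 ≅ Z^10, C_3 ≅ Z^5.

Boundary ∂_1: C_1 → C_0 sends each edge [p,q] (with p < q) to q − p.
The 5×10 boundary matrix has rank 4 and Smith normal form diag(1,1,1,1).

The boundary map ∂_2: C_2 → C_1 sends each 2-simplex [p,q,r] to [q,r] − [p,r] + [p,q]. For instance
  ∂ace = ce − ae + ac,
  ∂bde = de − be + bd.
As a 10×10 matrix over Z this has rank 6, with invariant factors (1,1,1,1,1,1).

Boundary ∂_3: C_3 → C_2 sends each 3-simplex σ to the alternating sum Σ_i (−1)^i (σ with its i-th vertex removed). For instance
  ∂acde = cde − ade + ace − acd,
  ∂abce = bce − ace + abe − abc.
The 10×5 boundary matrix has rank 4 and Smith normal form diag(1,1,1,1).

Computing H_k = (kernel of ∂_k) / (image of ∂_{k+1}):

  H_0: rank C_0 − rank ∂_1 = 5 − 4 = 1, and the invariant factors of ∂_1 are all 1, so H_0 = Z.
  H_1: rank ker ∂_1 − rank ∂_2 = (10 − 4) − 6 = 0, and the invariant factors of ∂_2 are all 1, so H_1 = 0.
  H_2: rank ker ∂_2 − rank ∂_3 = (10 − 6) − 4 = 0, and the invariant factors of ∂_3 are all 1, so H_2 = 0.
  H_3: rank ker ∂_3 − rank ∂_4 = (5 − 4) − 0 = 1, and there is no ∂_4, so H_3 = Z.

As a check, the Euler characteristic is 5 − 10 + 10 − 5 = 0, which agrees with 1 − 0 + 0 − 1 = 0.

H_0 ≅ Z,  H_1 = 0,  H_2 = 0,  H_3 ≅ Z.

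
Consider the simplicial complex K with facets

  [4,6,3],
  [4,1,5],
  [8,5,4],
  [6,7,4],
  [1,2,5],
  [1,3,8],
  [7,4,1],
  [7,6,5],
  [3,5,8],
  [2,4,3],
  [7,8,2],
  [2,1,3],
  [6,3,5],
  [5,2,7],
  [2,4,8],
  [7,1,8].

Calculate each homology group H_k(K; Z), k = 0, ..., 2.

K has 8 vertices, 24 edges, 16 triangles.
rank ∂_0 = 0, rank ∂_1 = 7 ⇒ b_0 = 8 − 0 − 7 = 1; all invariant factors of ∂_1 are 1 so no torsion. So H_0 ≅ Z.
rank ∂_1 = 7, rank ∂_2 = 15 ⇒ b_1 = 24 − 7 − 15 = 2; all invariant factors of ∂_2 are 1 so no torsion. So H_1 ≅ Z^2.
rank ∂_2 = 15, rank ∂_3 = 0 ⇒ b_2 = 16 − 15 − 0 = 1. So H_2 ≅ Z.

H_0 ≅ Z,  H_1 ≅ Z^2,  H_2 ≅ Z.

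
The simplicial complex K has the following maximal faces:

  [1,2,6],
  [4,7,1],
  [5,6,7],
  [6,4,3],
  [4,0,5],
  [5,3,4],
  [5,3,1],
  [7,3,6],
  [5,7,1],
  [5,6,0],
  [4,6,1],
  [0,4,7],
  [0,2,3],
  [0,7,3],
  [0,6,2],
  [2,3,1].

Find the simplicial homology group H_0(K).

H_0 ≅ Z.

Order the vertices as 0 < 1 < 2 < 3 < 4 < 5 < 6 < 7. Listing each simplex with vertices in this order, K has dimension 2 with simplices:

  0-simplices (8): [0], [1], [2], [3], [4], [5], [6], [7]
  1-simplices (24): (24 of them)
  2-simplices (16): [0,2,3], [0,2,6], [0,3,7], [0,4,5], [0,4,7], [0,5,6], [1,2,3], [1,2,6], [1,3,5], [1,4,6], [1,4,7], [1,5,7], [3,4,5], [3,4,6], [3,6,7], [5,6,7]

giving chain groups C_0 ≅ Z^8, C_1 ≅ Z^24, C_2 ≅ Z^16.

∂_1: C_1 → C_0 is given by ∂[p,q] = [q] − [p]. For instance
  ∂[3,4] = [4] − [3].
The 8×24 boundary matrix has rank 7 and Smith normal form diag(1,1,1,1,1,1,1).

∂_2: C_2 → C_1 sends each 2-simplex [p,q,r] to [q,r] − [p,r] + [p,q]. For instance
  ∂[0,4,5] = [4,5] − [0,5] + [0,4],
  ∂[0,3,7] = [3,7] − [0,7] + [0,3].
The resulting 24×16 matrix has rank 15, and its Smith normal form has invariant factors (1,1,1,1,1,1,1,1,1,1,1,1,1,1,1).

From H_k ≅ ker(∂_k) / im(∂_{k+1}) we obtain:

  H_0: rank C_0 − rank ∂_1 = 8 − 7 = 1, and the invariant factors of ∂_1 are all 1, so H_0 ≅ Z.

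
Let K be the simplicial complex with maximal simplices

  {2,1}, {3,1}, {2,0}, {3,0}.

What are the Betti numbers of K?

We work with the vertex ordering 0 < 1 < 2 < 3. The simplices of K, each written with vertices in increasing order, are:

  0-simplices (4): [0], [1], [2], [3]
  1-simplices (4): [0,2], [0,3], [1,2], [1,3]

so the chain groups are C_0 ≅ Z^4, C_1 ≅ Z^4.

∂_1: C_1 → C_0 sends each edge [p,q] (with p < q) to q − p.
As a 4×4 matrix over Z this has rank 3, with invariant factors (1,1,1).

Reading off H_k = ker ∂_k / im ∂_{k+1}:

  H_0: rank C_0 − rank ∂_1 = 4 − 3 = 1, and the invariant factors of ∂_1 are all 1, so H_0 ≅ Z.
  H_1: rank ker ∂_1 − rank ∂_2 = (4 − 3) − 0 = 1, and there is no ∂_2, so H_1 ≅ Z.

As a check, the Euler characteristic is 4 − 4 = 0, which agrees with 1 − 1 = 0.
(K is a triangulation of the circle S^1.)

Hence the Betti numbers are b_0 = 1, b_1 = 1.

b_0 = 1, b_1 = 1.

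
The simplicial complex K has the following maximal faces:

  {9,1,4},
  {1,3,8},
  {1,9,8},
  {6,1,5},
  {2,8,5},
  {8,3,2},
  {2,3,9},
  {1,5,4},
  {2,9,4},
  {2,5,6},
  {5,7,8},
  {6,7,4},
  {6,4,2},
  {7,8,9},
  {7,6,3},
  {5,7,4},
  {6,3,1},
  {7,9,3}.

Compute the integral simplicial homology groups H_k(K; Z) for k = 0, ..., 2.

Take the total order 1 < 2 < 3 < 4 < 5 < 6 < 7 < 8 < 9 on the vertex set. Then K (dimension 2) consists of the simplices:

  0-simplices (9): [1], [2], [3], [4], [5], [6], [7], [8], [9]
  1-simplices (27): (27 of them)
  2-simplices (18): [1,3,6], [1,3,8], [1,4,5], [1,4,9], [1,5,6], [1,8,9], [2,3,8], [2,3,9], [2,4,6], [2,4,9], [2,5,6], [2,5,8], [3,6,7], [3,7,9], [4,5,7], [4,6,7], [5,7,8], [7,8,9]

Hence C_0 ≅ Z^9, C_1 ≅ Z^27, C_2 ≅ Z^18.

∂_1: C_1 → C_0 maps an edge to its endpoints' difference, ∂[p,q] = q − p. For instance
  ∂[2,9] = [9] − [2].
As a 9×27 matrix over Z this has rank 8, with invariant factors (1,1,1,1,1,1,1,1).

Boundary ∂_2: C_2 → C_1 acts by ∂[p,q,r] = [q,r] − [p,r] + [p,q]. For instance
  ∂[4,5,7] = [5,7] − [4,7] + [4,5],
  ∂[2,3,8] = [3,8] − [2,8] + [2,3].
The resulting 27×18 matrix has rank 18, and its Smith normal form has invariant factors (1,1,1,1,1,1,1,1,1,1,1,1,1,1,1,1,1,2).

From H_k ≅ ker(∂_k) / im(∂_{k+1}) we obtain:

  H_0: rank C_0 − rank ∂_1 = 9 − 8 = 1, and the invariant factors of ∂_1 are all 1, so H_0 = Z.
  H_1: rank ker ∂_1 − rank ∂_2 = (27 − 8) − 18 = 1, and ∂_2 has invariant factor 2 > 1, so H_1 = Z ⊕ Z/2Z.
  H_2: rank ker ∂_2 − rank ∂_3 = (18 − 18) − 0 = 0, and there is no ∂_3, so H_2 = 0.

H_0 ≅ Z,  H_1 ≅ Z ⊕ Z/2Z,  H_2 = 0.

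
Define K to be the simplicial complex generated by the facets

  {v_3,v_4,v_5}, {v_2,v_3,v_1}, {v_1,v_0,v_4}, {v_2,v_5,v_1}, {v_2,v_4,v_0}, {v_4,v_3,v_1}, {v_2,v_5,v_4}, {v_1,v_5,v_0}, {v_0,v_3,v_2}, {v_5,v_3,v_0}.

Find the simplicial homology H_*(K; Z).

Order the vertices as v_0 < v_1 < v_2 < v_3 < v_4 < v_5. Listing each simplex with vertices in this order, K has dimension 2 with simplices:

  0-simplices (6): [v_0], [v_1], [v_2], [v_3], [v_4], [v_5]
  1-simplices (15): (15 of them)
  2-simplices (10): [v_0,v_1,v_4], [v_0,v_1,v_5], [v_0,v_2,v_3], [v_0,v_2,v_4], [v_0,v_3,v_5], [v_1,v_2,v_3], [v_1,v_2,v_5], [v_1,v_3,v_4], [v_2,v_4,v_5], [v_3,v_4,v_5]

so the chain groups are C_0 ≅ Z^6, C_1 ≅ Z^15, C_2 ≅ Z^10.

Boundary ∂_1: C_1 → C_0 is given by ∂[p,q] = [q] − [p].
The resulting 6×15 matrix has rank 5, and its Smith normal form has invariant factors (1,1,1,1,1).

∂_2: C_2 → C_1 maps a triangle to the signed sum of its edges. For instance
  ∂[v_0,v_3,v_5] = [v_3,v_5] − [v_0,v_5] + [v_0,v_3],
  ∂[v_3,v_4,v_5] = [v_4,v_5] − [v_3,v_5] + [v_3,v_4].
This gives a 15×10 integer matrix of rank 10; reducing to Smith normal form yields diagonal entries (1,1,1,1,1,1,1,1,1,2).

From H_k ≅ ker(∂_k) / im(∂_{k+1}) we obtain:

  H_0: rank C_0 − rank ∂_1 = 6 − 5 = 1, and the invariant factors of ∂_1 are all 1, so H_0 ≅ Z.
  H_1: rank ker ∂_1 − rank ∂_2 = (15 − 5) − 10 = 0, and ∂_2 has invariant factor 2 > 1, so H_1 ≅ Z/2Z.
  H_2: rank ker ∂_2 − rank ∂_3 = (10 − 10) − 0 = 0, and there is no ∂_3, so H_2 ≅ 0.

H_0 = Z,  H_1 = Z/2Z,  H_2 = 0.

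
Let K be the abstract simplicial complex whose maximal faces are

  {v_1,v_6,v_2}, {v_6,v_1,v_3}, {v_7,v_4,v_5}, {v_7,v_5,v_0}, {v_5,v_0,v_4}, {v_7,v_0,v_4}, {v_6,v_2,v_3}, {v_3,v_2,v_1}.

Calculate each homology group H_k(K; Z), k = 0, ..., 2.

Order the vertices as v_0 < v_1 < v_2 < v_3 < v_4 < v_5 < v_6 < v_7. Listing each simplex with vertices in this order, K has dimension 2 with simplices:

  0-simplices (8): [v_0], [v_1], [v_2], [v_3], [v_4], [v_5], [v_6], [v_7]
  1-simplices (12): [v_0,v_4], [v_0,v_5], [v_0,v_7], [v_1,v_2], [v_1,v_3], [v_1,v_6], [v_2,v_3], [v_2,v_6], [v_3,v_6], [v_4,v_5], [v_4,v_7], [v_5,v_7]
  2-simplices (8): [v_0,v_4,v_5], [v_0,v_4,v_7], [v_0,v_5,v_7], [v_1,v_2,v_3], [v_1,v_2,v_6], [v_1,v_3,v_6], [v_2,v_3,v_6], [v_4,v_5,v_7]

Hence C_0 ≅ Z^8, C_1 ≅ Z^12, C_2 ≅ Z^8.

Boundary ∂_1: C_1 → C_0 maps an edge to its endpoints' difference, ∂[p,q] = q − p. For instance
  ∂[v_0,v_7] = [v_7] − [v_0].
As a 8×12 matrix over Z this has rank 6, with invariant factors (1,1,1,1,1,1).

Boundary ∂_2: C_2 → C_1 maps a triangle to the signed sum of its edges. For instance
  ∂[v_1,v_2,v_6] = [v_2,v_6] − [v_1,v_6] + [v_1,v_2],
  ∂[v_0,v_4,v_5] = [v_4,v_5] − [v_0,v_5] + [v_0,v_4].
The resulting 12×8 matrix has rank 6, and its Smith normal form has invariant factors (1,1,1,1,1,1).

Computing H_k = (kernel of ∂_k) / (image of ∂_{k+1}):

  H_0: rank C_0 − rank ∂_1 = 8 − 6 = 2, and the invariant factors of ∂_1 are all 1, so H_0 ≅ Z^2.
  H_1: rank ker ∂_1 − rank ∂_2 = (12 − 6) − 6 = 0, and the invariant factors of ∂_2 are all 1, so H_1 ≅ 0.
  H_2: rank ker ∂_2 − rank ∂_3 = (8 − 6) − 0 = 2, and there is no ∂_3, so H_2 ≅ Z^2.

As a check, the Euler characteristic is 8 − 12 + 8 = 4, which agrees with 2 − 0 + 2 = 4.

H_0 ≅ Z^2,  H_1 = 0,  H_2 ≅ Z^2.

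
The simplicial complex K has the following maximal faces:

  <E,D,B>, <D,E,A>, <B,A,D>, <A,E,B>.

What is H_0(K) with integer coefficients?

Fix the vertex order A < B < D < E and write every simplex with vertices in increasing order. Then dim K = 2 and the simplices of K are:

  0-simplices (4): A, B, D, E
  1-simplices (6): AB, AD, AE, BD, BE, DE
  2-simplices (4): ABD, ABE, ADE, BDE

Hence C_0 ≅ Z^4, C_1 ≅ Z^6, C_2 ≅ Z^4.

Boundary ∂_1: C_1 → C_0 sends each edge [p,q] (with p < q) to q − p.
The 4×6 boundary matrix has rank 3 and Smith normal form diag(1,1,1).

Boundary ∂_2: C_2 → C_1 acts by ∂[p,q,r] = [q,r] − [p,r] + [p,q]. For instance
  ∂ABE = BE − AE + AB,
  ∂BDE = DE − BE + BD.
As a 6×4 matrix over Z this has rank 3, with invariant factors (1,1,1).

Computing H_k = (kernel of ∂_k) / (image of ∂_{k+1}):

  H_0: rank C_0 − rank ∂_1 = 4 − 3 = 1, and the invariant factors of ∂_1 are all 1, so H_0 = Z.

(K is a triangulation of the 2-sphere S^2.)

H_0 ≅ Z.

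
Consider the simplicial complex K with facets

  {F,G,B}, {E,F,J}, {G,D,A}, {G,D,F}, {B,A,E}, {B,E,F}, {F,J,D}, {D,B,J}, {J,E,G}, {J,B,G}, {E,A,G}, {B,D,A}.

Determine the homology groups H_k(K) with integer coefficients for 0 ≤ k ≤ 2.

H_0 ≅ Z,  H_1 ≅ Z/2,  H_2 = 0.

Fix the vertex order A < B < D < E < F < G < J and write every simplex with vertices in increasing order. Then dim K = 2 and the simplices of K are:

  0-simplices (7): A, B, D, E, F, G, J
  1-simplices (18): AB, AD, AE, AG, BD, BE, BF, BG, BJ, DF, DG, DJ, EF, EG, EJ, FG, FJ, GJ
  2-simplices (12): ABD, ABE, ADG, AEG, BDJ, BEF, BFG, BGJ, DFG, DFJ, EFJ, EGJ

Hence C_0 ≅ Z^7, C_1 ≅ Z^18, C_2 ≅ Z^12.

∂_1: C_1 → C_0 maps an edge to its endpoints' difference, ∂[p,q] = q − p.
This gives a 7×18 integer matrix of rank 6; reducing to Smith normal form yields diagonal entries (1,1,1,1,1,1).

The boundary map ∂_2: C_2 → C_1 sends each 2-simplex [p,q,r] to [q,r] − [p,r] + [p,q]. For instance
  ∂EFJ = FJ − EJ + EF,
  ∂AEG = EG − AG + AE.
As a 18×12 matrix over Z this has rank 12, with invariant factors (1,1,1,1,1,1,1,1,1,1,1,2).

Computing H_k = (kernel of ∂_k) / (image of ∂_{k+1}):

  H_0: rank C_0 − rank ∂_1 = 7 − 6 = 1, and the invariant factors of ∂_1 are all 1, so H_0 = Z.
  H_1: rank ker ∂_1 − rank ∂_2 = (18 − 6) − 12 = 0, and ∂_2 has invariant factor 2 > 1, so H_1 = Z/2.
  H_2: rank ker ∂_2 − rank ∂_3 = (12 − 12) − 0 = 0, and there is no ∂_3, so H_2 = 0.

As a check, the Euler characteristic is 7 − 18 + 12 = 1, which agrees with 1 − 0 + 0 = 1.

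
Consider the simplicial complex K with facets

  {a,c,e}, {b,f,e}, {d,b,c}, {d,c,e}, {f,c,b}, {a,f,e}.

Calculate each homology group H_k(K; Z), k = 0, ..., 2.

Take the total order a < b < c < d < e < f on the vertex set. Then K (dimension 2) consists of the simplices:

  0-simplices (6): a, b, c, d, e, f
  1-simplices (12): ac, ae, af, bc, bd, be, bf, cd, ce, cf, de, ef
  2-simplices (6): ace, aef, bcd, bcf, bef, cde

Hence C_0 ≅ Z^6, C_1 ≅ Z^12, C_2 ≅ Z^6.

∂_1: C_1 → C_0 sends each edge [p,q] (with p < q) to q − p. For instance
  ∂be = e − b.
As a 6×12 matrix over Z this has rank 5, with invariant factors (1,1,1,1,1).

Boundary ∂_2: C_2 → C_1 maps a triangle to the signed sum of its edges. For instance
  ∂ace = ce − ae + ac,
  ∂bcf = cf − bf + bc.
This gives a 12×6 integer matrix of rank 6; reducing to Smith normal form yields diagonal entries (1,1,1,1,1,1).

From H_k ≅ ker(∂_k) / im(∂_{k+1}) we obtain:

  H_0: rank C_0 − rank ∂_1 = 6 − 5 = 1, and the invariant factors of ∂_1 are all 1, so H_0 ≅ Z.
  H_1: rank ker ∂_1 − rank ∂_2 = (12 − 5) − 6 = 1, and the invariant factors of ∂_2 are all 1, so H_1 ≅ Z.
  H_2: rank ker ∂_2 − rank ∂_3 = (6 − 6) − 0 = 0, and there is no ∂_3, so H_2 ≅ 0.

As a check, the Euler characteristic is 6 − 12 + 6 = 0, which agrees with 1 − 1 + 0 = 0.

H_0 = Z,  H_1 = Z,  H_2 = 0.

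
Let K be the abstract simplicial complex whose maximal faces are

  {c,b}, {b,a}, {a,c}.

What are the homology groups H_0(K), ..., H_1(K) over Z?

H_0 ≅ Z,  H_1 ≅ Z.

Take the total order a < b < c on the vertex set. Then K (dimension 1) consists of the simplices:

  0-simplices (3): a, b, c
  1-simplices (3): ab, ac, bc

Hence C_0 ≅ Z^3, C_1 ≅ Z^3.

The boundary map ∂_1: C_1 → C_0 is given by ∂[p,q] = [q] − [p]. For instance
  ∂bc = c − b.
This gives a 3×3 integer matrix of rank 2; reducing to Smith normal form yields diagonal entries (1,1).

Reading off H_k = ker ∂_k / im ∂_{k+1}:

  H_0: rank C_0 − rank ∂_1 = 3 − 2 = 1, and the invariant factors of ∂_1 are all 1, so H_0 = Z.
  H_1: rank ker ∂_1 − rank ∂_2 = (3 − 2) − 0 = 1, and there is no ∂_2, so H_1 = Z.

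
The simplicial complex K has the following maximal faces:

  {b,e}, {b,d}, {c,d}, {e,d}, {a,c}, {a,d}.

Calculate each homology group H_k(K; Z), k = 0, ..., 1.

H_0 ≅ Z,  H_1 ≅ Z^2.

Order the vertices as a < b < c < d < e. Listing each simplex with vertices in this order, K has dimension 1 with simplices:

  0-simplices (5): a, b, c, d, e
  1-simplices (6): ac, ad, bd, be, cd, de

giving chain groups C_0 ≅ Z^5, C_1 ≅ Z^6.

∂_1: C_1 → C_0 maps an edge to its endpoints' difference, ∂[p,q] = q − p.
The resulting 5×6 matrix has rank 4, and its Smith normal form has invariant factors (1,1,1,1).

Now H_k = ker ∂_k / im ∂_{k+1}, so:

  H_0: rank C_0 − rank ∂_1 = 5 − 4 = 1, and the invariant factors of ∂_1 are all 1, so H_0 ≅ Z.
  H_1: rank ker ∂_1 − rank ∂_2 = (6 − 4) − 0 = 2, and there is no ∂_2, so H_1 ≅ Z^2.

As a check, the Euler characteristic is 5 − 6 = -1, which agrees with 1 − 2 = -1.
(K is a triangulation of a wedge of 2 circles.)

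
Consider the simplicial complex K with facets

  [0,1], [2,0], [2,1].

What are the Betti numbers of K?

b_0 = 1, b_1 = 1.

K has 3 vertices, 3 edges.
rank ∂_0 = 0, rank ∂_1 = 2 ⇒ b_0 = 3 − 0 − 2 = 1; all invariant factors of ∂_1 are 1 so no torsion. So H_0 = Z.
rank ∂_1 = 2, rank ∂_2 = 0 ⇒ b_1 = 3 − 2 − 0 = 1. So H_1 = Z.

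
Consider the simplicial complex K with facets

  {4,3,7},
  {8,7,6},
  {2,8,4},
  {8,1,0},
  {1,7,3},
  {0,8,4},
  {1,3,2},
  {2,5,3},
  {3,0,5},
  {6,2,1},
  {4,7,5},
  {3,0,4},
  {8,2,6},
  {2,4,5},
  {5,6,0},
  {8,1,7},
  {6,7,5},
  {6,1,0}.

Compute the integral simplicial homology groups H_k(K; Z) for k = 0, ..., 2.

H_0 ≅ Z,  H_1 ≅ Z ⊕ Z_2,  H_2 = 0.

Take the total order 0 < 1 < 2 < 3 < 4 < 5 < 6 < 7 < 8 on the vertex set. Then K (dimension 2) consists of the simplices:

  0-simplices (9): [0], [1], [2], [3], [4], [5], [6], [7], [8]
  1-simplices (27): (27 of them)
  2-simplices (18): [0,1,6], [0,1,8], [0,3,4], [0,3,5], [0,4,8], [0,5,6], [1,2,3], [1,2,6], [1,3,7], [1,7,8], [2,3,5], [2,4,5], [2,4,8], [2,6,8], [3,4,7], [4,5,7], [5,6,7], [6,7,8]

so the chain groups are C_0 ≅ Z^9, C_1 ≅ Z^27, C_2 ≅ Z^18.

The boundary map ∂_1: C_1 → C_0 maps an edge to its endpoints' difference, ∂[p,q] = q − p.
The 9×27 boundary matrix has rank 8 and Smith normal form diag(1,1,1,1,1,1,1,1).

∂_2: C_2 → C_1 acts by ∂[p,q,r] = [q,r] − [p,r] + [p,q]. For instance
  ∂[6,7,8] = [7,8] − [6,8] + [6,7],
  ∂[0,5,6] = [5,6] − [0,6] + [0,5].
The 27×18 boundary matrix has rank 18 and Smith normal form diag(1,1,1,1,1,1,1,1,1,1,1,1,1,1,1,1,1,2).

Computing H_k = (kernel of ∂_k) / (image of ∂_{k+1}):

  H_0: rank C_0 − rank ∂_1 = 9 − 8 = 1, and the invariant factors of ∂_1 are all 1, so H_0 ≅ Z.
  H_1: rank ker ∂_1 − rank ∂_2 = (27 − 8) − 18 = 1, and ∂_2 has invariant factor 2 > 1, so H_1 ≅ Z ⊕ Z_2.
  H_2: rank ker ∂_2 − rank ∂_3 = (18 − 18) − 0 = 0, and there is no ∂_3, so H_2 ≅ 0.

As a check, the Euler characteristic is 9 − 27 + 18 = 0, which agrees with 1 − 1 + 0 = 0.
(K is a triangulation of the Klein bottle.)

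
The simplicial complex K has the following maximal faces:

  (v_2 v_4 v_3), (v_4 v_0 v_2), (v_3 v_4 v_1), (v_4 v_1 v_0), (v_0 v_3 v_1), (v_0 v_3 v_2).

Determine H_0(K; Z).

Fix the vertex order v_0 < v_1 < v_2 < v_3 < v_4 and write every simplex with vertices in increasing order. Then dim K = 2 and the simplices of K are:

  0-simplices (5): [v_0], [v_1], [v_2], [v_3], [v_4]
  1-simplices (9): [v_0,v_1], [v_0,v_2], [v_0,v_3], [v_0,v_4], [v_1,v_3], [v_1,v_4], [v_2,v_3], [v_2,v_4], [v_3,v_4]
  2-simplices (6): [v_0,v_1,v_3], [v_0,v_1,v_4], [v_0,v_2,v_3], [v_0,v_2,v_4], [v_1,v_3,v_4], [v_2,v_3,v_4]

Hence C_0 ≅ Z^5, C_1 ≅ Z^9, C_2 ≅ Z^6.

∂_1: C_1 → C_0 sends each edge [p,q] (with p < q) to q − p.
The 5×9 boundary matrix has rank 4 and Smith normal form diag(1,1,1,1).

∂_2: C_2 → C_1 maps a triangle to the signed sum of its edges. For instance
  ∂[v_0,v_2,v_4] = [v_2,v_4] − [v_0,v_4] + [v_0,v_2],
  ∂[v_1,v_3,v_4] = [v_3,v_4] − [v_1,v_4] + [v_1,v_3].
The resulting 9×6 matrix has rank 5, and its Smith normal form has invariant factors (1,1,1,1,1).

Computing H_k = (kernel of ∂_k) / (image of ∂_{k+1}):

  H_0: rank C_0 − rank ∂_1 = 5 − 4 = 1, and the invariant factors of ∂_1 are all 1, so H_0 ≅ Z.

H_0 ≅ Z.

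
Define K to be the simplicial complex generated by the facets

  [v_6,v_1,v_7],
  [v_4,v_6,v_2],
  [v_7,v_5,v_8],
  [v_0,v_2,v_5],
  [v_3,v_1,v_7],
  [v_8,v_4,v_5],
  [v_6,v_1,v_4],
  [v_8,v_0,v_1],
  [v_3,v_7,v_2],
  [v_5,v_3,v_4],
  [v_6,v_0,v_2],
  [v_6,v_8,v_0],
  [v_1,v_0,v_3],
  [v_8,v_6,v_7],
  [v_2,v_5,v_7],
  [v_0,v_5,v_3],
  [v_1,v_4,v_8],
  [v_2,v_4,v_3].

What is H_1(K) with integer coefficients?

H_1 = Z ⊕ Z/2.

K has 9 vertices, 27 edges, 18 triangles.
rank ∂_1 = 8, rank ∂_2 = 18 ⇒ b_1 = 27 − 8 − 18 = 1; ∂_2 has invariant factor(s) [2] giving torsion. So H_1 ≅ Z ⊕ Z/2.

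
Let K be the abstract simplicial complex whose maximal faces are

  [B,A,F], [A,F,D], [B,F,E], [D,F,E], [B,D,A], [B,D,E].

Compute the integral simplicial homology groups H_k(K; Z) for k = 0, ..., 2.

H_0 = Z,  H_1 = 0,  H_2 = Z.

Fix the vertex order A < B < D < E < F and write every simplex with vertices in increasing order. Then dim K = 2 and the simplices of K are:

  0-simplices (5): A, B, D, E, F
  1-simplices (9): AB, AD, AF, BD, BE, BF, DE, DF, EF
  2-simplices (6): ABD, ABF, ADF, BDE, BEF, DEF

Hence C_0 ≅ Z^5, C_1 ≅ Z^9, C_2 ≅ Z^6.

Boundary ∂_1: C_1 → C_0 maps an edge to its endpoints' difference, ∂[p,q] = q − p. For instance
  ∂BE = E − B.
The resulting 5×9 matrix has rank 4, and its Smith normal form has invariant factors (1,1,1,1).

Boundary ∂_2: C_2 → C_1 acts by ∂[p,q,r] = [q,r] − [p,r] + [p,q]. For instance
  ∂BDE = DE − BE + BD,
  ∂ABF = BF − AF + AB.
As a 9×6 matrix over Z this has rank 5, with invariant factors (1,1,1,1,1).

Now H_k = ker ∂_k / im ∂_{k+1}, so:

  H_0: rank C_0 − rank ∂_1 = 5 − 4 = 1, and the invariant factors of ∂_1 are all 1, so H_0 = Z.
  H_1: rank ker ∂_1 − rank ∂_2 = (9 − 4) − 5 = 0, and the invariant factors of ∂_2 are all 1, so H_1 = 0.
  H_2: rank ker ∂_2 − rank ∂_3 = (6 − 5) − 0 = 1, and there is no ∂_3, so H_2 = Z.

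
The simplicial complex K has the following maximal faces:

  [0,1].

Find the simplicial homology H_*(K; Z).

We work with the vertex ordering 0 < 1. The simplices of K, each written with vertices in increasing order, are:

  0-simplices (2): [0], [1]
  1-simplices (1): [0,1]

Hence C_0 ≅ Z^2, C_1 ≅ Z^1.

∂_1: C_1 → C_0 sends each edge [p,q] (with p < q) to q − p. For instance
  ∂[0,1] = [1] − [0].
The resulting 2×1 matrix has rank 1, and its Smith normal form has invariant factors (1).

Now H_k = ker ∂_k / im ∂_{k+1}, so:

  H_0: rank C_0 − rank ∂_1 = 2 − 1 = 1, and the invariant factors of ∂_1 are all 1, so H_0 = Z.
  H_1: rank ker ∂_1 − rank ∂_2 = (1 − 1) − 0 = 0, and there is no ∂_2, so H_1 = 0.

(K is a triangulation of the 1-simplex.)

H_0 ≅ Z,  H_1 = 0.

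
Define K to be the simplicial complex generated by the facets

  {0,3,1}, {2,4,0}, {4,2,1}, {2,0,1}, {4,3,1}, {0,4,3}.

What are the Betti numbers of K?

Order the vertices as 0 < 1 < 2 < 3 < 4. Listing each simplex with vertices in this order, K has dimension 2 with simplices:

  0-simplices (5): [0], [1], [2], [3], [4]
  1-simplices (9): [0,1], [0,2], [0,3], [0,4], [1,2], [1,3], [1,4], [2,4], [3,4]
  2-simplices (6): [0,1,2], [0,1,3], [0,2,4], [0,3,4], [1,2,4], [1,3,4]

giving chain groups C_0 ≅ Z^5, C_1 ≅ Z^9, C_2 ≅ Z^6.

Boundary ∂_1: C_1 → C_0 maps an edge to its endpoints' difference, ∂[p,q] = q − p.
The resulting 5×9 matrix has rank 4, and its Smith normal form has invariant factors (1,1,1,1).

∂_2: C_2 → C_1 sends each 2-simplex [p,q,r] to [q,r] − [p,r] + [p,q]. For instance
  ∂[1,3,4] = [3,4] − [1,4] + [1,3],
  ∂[1,2,4] = [2,4] − [1,4] + [1,2].
As a 9×6 matrix over Z this has rank 5, with invariant factors (1,1,1,1,1).

Reading off H_k = ker ∂_k / im ∂_{k+1}:

  H_0: rank C_0 − rank ∂_1 = 5 − 4 = 1, and the invariant factors of ∂_1 are all 1, so H_0 = Z.
  H_1: rank ker ∂_1 − rank ∂_2 = (9 − 4) − 5 = 0, and the invariant factors of ∂_2 are all 1, so H_1 = 0.
  H_2: rank ker ∂_2 − rank ∂_3 = (6 − 5) − 0 = 1, and there is no ∂_3, so H_2 = Z.

Hence the Betti numbers are b_0 = 1, b_1 = 0, b_2 = 1.

b_0 = 1, b_1 = 0, b_2 = 1.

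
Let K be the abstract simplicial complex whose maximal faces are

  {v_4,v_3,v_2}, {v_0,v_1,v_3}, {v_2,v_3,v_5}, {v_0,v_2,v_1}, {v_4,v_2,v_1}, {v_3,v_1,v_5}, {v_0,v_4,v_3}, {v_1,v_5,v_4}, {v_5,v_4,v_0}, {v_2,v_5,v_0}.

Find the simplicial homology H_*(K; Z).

H_0 = Z,  H_1 = Z/2Z,  H_2 = 0.

K has 6 vertices, 15 edges, 10 triangles.
rank ∂_0 = 0, rank ∂_1 = 5 ⇒ b_0 = 6 − 0 − 5 = 1; all invariant factors of ∂_1 are 1 so no torsion. So H_0 = Z.
rank ∂_1 = 5, rank ∂_2 = 10 ⇒ b_1 = 15 − 5 − 10 = 0; ∂_2 has invariant factor(s) [2] giving torsion. So H_1 = Z/2Z.
rank ∂_2 = 10, rank ∂_3 = 0 ⇒ b_2 = 10 − 10 − 0 = 0. So H_2 = 0.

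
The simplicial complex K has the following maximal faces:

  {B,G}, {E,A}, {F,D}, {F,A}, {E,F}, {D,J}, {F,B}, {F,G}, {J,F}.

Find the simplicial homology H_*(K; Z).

H_0 = Z,  H_1 = Z^3.

Take the total order A < B < D < E < F < G < J on the vertex set. Then K (dimension 1) consists of the simplices:

  0-simplices (7): A, B, D, E, F, G, J
  1-simplices (9): AE, AF, BF, BG, DF, DJ, EF, FG, FJ

so the chain groups are C_0 ≅ Z^7, C_1 ≅ Z^9.

The boundary map ∂_1: C_1 → C_0 maps an edge to its endpoints' difference, ∂[p,q] = q − p. For instance
  ∂AE = E − A.
The resulting 7×9 matrix has rank 6, and its Smith normal form has invariant factors (1,1,1,1,1,1).

Computing H_k = (kernel of ∂_k) / (image of ∂_{k+1}):

  H_0: rank C_0 − rank ∂_1 = 7 − 6 = 1, and the invariant factors of ∂_1 are all 1, so H_0 ≅ Z.
  H_1: rank ker ∂_1 − rank ∂_2 = (9 − 6) − 0 = 3, and there is no ∂_2, so H_1 ≅ Z^3.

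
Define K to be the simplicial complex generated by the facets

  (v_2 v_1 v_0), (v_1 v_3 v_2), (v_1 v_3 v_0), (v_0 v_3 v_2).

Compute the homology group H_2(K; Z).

H_2 = Z.

Fix the vertex order v_0 < v_1 < v_2 < v_3 and write every simplex with vertices in increasing order. Then dim K = 2 and the simplices of K are:

  0-simplices (4): [v_0], [v_1], [v_2], [v_3]
  1-simplices (6): [v_0,v_1], [v_0,v_2], [v_0,v_3], [v_1,v_2], [v_1,v_3], [v_2,v_3]
  2-simplices (4): [v_0,v_1,v_2], [v_0,v_1,v_3], [v_0,v_2,v_3], [v_1,v_2,v_3]

so the chain groups are C_0 ≅ Z^4, C_1 ≅ Z^6, C_2 ≅ Z^4.

The boundary map ∂_1: C_1 → C_0 sends each edge [p,q] (with p < q) to q − p.
The resulting 4×6 matrix has rank 3, and its Smith normal form has invariant factors (1,1,1).

∂_2: C_2 → C_1 maps a triangle to the signed sum of its edges. For instance
  ∂[v_0,v_1,v_2] = [v_1,v_2] − [v_0,v_2] + [v_0,v_1],
  ∂[v_0,v_1,v_3] = [v_1,v_3] − [v_0,v_3] + [v_0,v_1].
The 6×4 boundary matrix has rank 3 and Smith normal form diag(1,1,1).

From H_k ≅ ker(∂_k) / im(∂_{k+1}) we obtain:

  H_2: rank ker ∂_2 − rank ∂_3 = (4 − 3) − 0 = 1, and there is no ∂_3, so H_2 ≅ Z.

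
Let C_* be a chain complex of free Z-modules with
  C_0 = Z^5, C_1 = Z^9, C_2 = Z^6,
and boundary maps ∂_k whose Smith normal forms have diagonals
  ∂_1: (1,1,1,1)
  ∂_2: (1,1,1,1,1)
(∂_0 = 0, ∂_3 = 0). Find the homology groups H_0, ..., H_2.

H_0: b_0 = 5 − 0 − 4 = 1; torsion from ∂_1 factors > 1: none. So H_0 ≅ Z.
H_1: b_1 = 9 − 4 − 5 = 0; torsion from ∂_2 factors > 1: none. So H_1 ≅ 0.
H_2: b_2 = 6 − 5 − 0 = 1; torsion from ∂_3 factors > 1: none. So H_2 ≅ Z.

H_0 ≅ Z,  H_1 = 0,  H_2 ≅ Z.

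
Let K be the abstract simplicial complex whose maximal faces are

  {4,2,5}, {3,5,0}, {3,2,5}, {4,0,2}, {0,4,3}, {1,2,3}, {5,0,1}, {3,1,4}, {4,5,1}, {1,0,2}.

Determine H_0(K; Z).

H_0 ≅ Z.

Take the total order 0 < 1 < 2 < 3 < 4 < 5 on the vertex set. Then K (dimension 2) consists of the simplices:

  0-simplices (6): [0], [1], [2], [3], [4], [5]
  1-simplices (15): [0,1], [0,2], [0,3], [0,4], [0,5], [1,2], [1,3], [1,4], [1,5], [2,3], [2,4], [2,5], [3,4], [3,5], [4,5]
  2-simplices (10): [0,1,2], [0,1,5], [0,2,4], [0,3,4], [0,3,5], [1,2,3], [1,3,4], [1,4,5], [2,3,5], [2,4,5]

Hence C_0 ≅ Z^6, C_1 ≅ Z^15, C_2 ≅ Z^10.

Boundary ∂_1: C_1 → C_0 sends each edge [p,q] (with p < q) to q − p. For instance
  ∂[3,5] = [5] − [3].
The resulting 6×15 matrix has rank 5, and its Smith normal form has invariant factors (1,1,1,1,1).

Boundary ∂_2: C_2 → C_1 maps a triangle to the signed sum of its edges. For instance
  ∂[0,2,4] = [2,4] − [0,4] + [0,2],
  ∂[0,3,4] = [3,4] − [0,4] + [0,3].
The resulting 15×10 matrix has rank 10, and its Smith normal form has invariant factors (1,1,1,1,1,1,1,1,1,2).

From H_k ≅ ker(∂_k) / im(∂_{k+1}) we obtain:

  H_0: rank C_0 − rank ∂_1 = 6 − 5 = 1, and the invariant factors of ∂_1 are all 1, so H_0 = Z.

(K is a triangulation of the real projective plane RP^2.)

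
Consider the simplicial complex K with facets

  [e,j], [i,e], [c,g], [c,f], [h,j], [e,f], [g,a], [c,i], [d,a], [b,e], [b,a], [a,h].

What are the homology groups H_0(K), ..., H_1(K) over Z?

H_0 ≅ Z,  H_1 ≅ Z^3.

We work with the vertex ordering a < b < c < d < e < f < g < h < i < j. The simplices of K, each written with vertices in increasing order, are:

  0-simplices (10): a, b, c, d, e, f, g, h, i, j
  1-simplices (12): ab, ad, ag, ah, be, cf, cg, ci, ef, ei, ej, hj

so the chain groups are C_0 ≅ Z^10, C_1 ≅ Z^12.

Boundary ∂_1: C_1 → C_0 maps an edge to its endpoints' difference, ∂[p,q] = q − p. For instance
  ∂ef = f − e.
This gives a 10×12 integer matrix of rank 9; reducing to Smith normal form yields diagonal entries (1,1,1,1,1,1,1,1,1).

From H_k ≅ ker(∂_k) / im(∂_{k+1}) we obtain:

  H_0: rank C_0 − rank ∂_1 = 10 − 9 = 1, and the invariant factors of ∂_1 are all 1, so H_0 = Z.
  H_1: rank ker ∂_1 − rank ∂_2 = (12 − 9) − 0 = 3, and there is no ∂_2, so H_1 = Z^3.

As a check, the Euler characteristic is 10 − 12 = -2, which agrees with 1 − 3 = -2.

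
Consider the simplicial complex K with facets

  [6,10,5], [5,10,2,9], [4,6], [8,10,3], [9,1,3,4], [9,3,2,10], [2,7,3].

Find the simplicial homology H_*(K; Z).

Take the total order 1 < 2 < 3 < 4 < 5 < 6 < 7 < 8 < 9 < 10 on the vertex set. Then K (dimension 3) consists of the simplices:

  0-simplices (10): [1], [2], [3], [4], [5], [6], [7], [8], [9], [10]
  1-simplices (21): [1,3], [1,4], [1,9], [2,3], [2,5], [2,7], [2,9], [2,10], [3,4], [3,7], [3,8], [3,9], [3,10], [4,6], [4,9], [5,6], [5,9], [5,10], [6,10], [8,10], [9,10]
  2-simplices (14): [1,3,4], [1,3,9], [1,4,9], [2,3,7], [2,3,9], [2,3,10], [2,5,9], [2,5,10], [2,9,10], [3,4,9], [3,8,10], [3,9,10], [5,6,10], [5,9,10]
  3-simplices (3): [1,3,4,9], [2,3,9,10], [2,5,9,10]

Hence C_0 ≅ Z^10, C_1 ≅ Z^21, C_2 ≅ Z^14, C_3 ≅ Z^3.

The boundary map ∂_1: C_1 → C_0 sends each edge [p,q] (with p < q) to q − p. For instance
  ∂[4,6] = [6] − [4].
As a 10×21 matrix over Z this has rank 9, with invariant factors (1,1,1,1,1,1,1,1,1).

∂_2: C_2 → C_1 sends each 2-simplex [p,q,r] to [q,r] − [p,r] + [p,q]. For instance
  ∂[5,9,10] = [9,10] − [5,10] + [5,9],
  ∂[2,5,9] = [5,9] − [2,9] + [2,5].
The resulting 21×14 matrix has rank 11, and its Smith normal form has invariant factors (1,1,1,1,1,1,1,1,1,1,1).

The boundary map ∂_3: C_3 → C_2 sends each 3-simplex σ to the alternating sum Σ_i (−1)^i (σ with its i-th vertex removed). For instance
  ∂[2,3,9,10] = [3,9,10] − [2,9,10] + [2,3,10] − [2,3,9],
  ∂[2,5,9,10] = [5,9,10] − [2,9,10] + [2,5,10] − [2,5,9].
As a 14×3 matrix over Z this has rank 3, with invariant factors (1,1,1).

From H_k ≅ ker(∂_k) / im(∂_{k+1}) we obtain:

  H_0: rank C_0 − rank ∂_1 = 10 − 9 = 1, and the invariant factors of ∂_1 are all 1, so H_0 = Z.
  H_1: rank ker ∂_1 − rank ∂_2 = (21 − 9) − 11 = 1, and the invariant factors of ∂_2 are all 1, so H_1 = Z.
  H_2: rank ker ∂_2 − rank ∂_3 = (14 − 11) − 3 = 0, and the invariant factors of ∂_3 are all 1, so H_2 = 0.
  H_3: rank ker ∂_3 − rank ∂_4 = (3 − 3) − 0 = 0, and there is no ∂_4, so H_3 = 0.

As a check, the Euler characteristic is 10 − 21 + 14 − 3 = 0, which agrees with 1 − 1 + 0 − 0 = 0.

H_0 = Z,  H_1 = Z,  H_2 = 0,  H_3 = 0.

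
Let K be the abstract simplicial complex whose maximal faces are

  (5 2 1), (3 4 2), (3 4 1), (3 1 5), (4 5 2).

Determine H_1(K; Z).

H_1 = Z.

Take the total order 1 < 2 < 3 < 4 < 5 on the vertex set. Then K (dimension 2) consists of the simplices:

  0-simplices (5): [1], [2], [3], [4], [5]
  1-simplices (10): [1,2], [1,3], [1,4], [1,5], [2,3], [2,4], [2,5], [3,4], [3,5], [4,5]
  2-simplices (5): [1,2,5], [1,3,4], [1,3,5], [2,3,4], [2,4,5]

so the chain groups are C_0 ≅ Z^5, C_1 ≅ Z^10, C_2 ≅ Z^5.

∂_1: C_1 → C_0 is given by ∂[p,q] = [q] − [p].
As a 5×10 matrix over Z this has rank 4, with invariant factors (1,1,1,1).

∂_2: C_2 → C_1 sends each 2-simplex [p,q,r] to [q,r] − [p,r] + [p,q]. For instance
  ∂[2,4,5] = [4,5] − [2,5] + [2,4],
  ∂[1,2,5] = [2,5] − [1,5] + [1,2].
The 10×5 boundary matrix has rank 5 and Smith normal form diag(1,1,1,1,1).

Computing H_k = (kernel of ∂_k) / (image of ∂_{k+1}):

  H_1: rank ker ∂_1 − rank ∂_2 = (10 − 4) − 5 = 1, and the invariant factors of ∂_2 are all 1, so H_1 ≅ Z.

(K is a triangulation of the Möbius band.)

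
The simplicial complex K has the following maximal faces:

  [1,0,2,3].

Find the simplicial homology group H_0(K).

H_0 ≅ Z.

We work with the vertex ordering 0 < 1 < 2 < 3. The simplices of K, each written with vertices in increasing order, are:

  0-simplices (4): [0], [1], [2], [3]
  1-simplices (6): [0,1], [0,2], [0,3], [1,2], [1,3], [2,3]
  2-simplices (4): [0,1,2], [0,1,3], [0,2,3], [1,2,3]
  3-simplices (1): [0,1,2,3]

giving chain groups C_0 ≅ Z^4, C_1 ≅ Z^6, C_2 ≅ Z^4, C_3 ≅ Z^1.

The boundary map ∂_1: C_1 → C_0 maps an edge to its endpoints' difference, ∂[p,q] = q − p.
The resulting 4×6 matrix has rank 3, and its Smith normal form has invariant factors (1,1,1).

Boundary ∂_2: C_2 → C_1 maps a triangle to the signed sum of its edges. For instance
  ∂[0,1,2] = [1,2] − [0,2] + [0,1],
  ∂[1,2,3] = [2,3] − [1,3] + [1,2].
The resulting 6×4 matrix has rank 3, and its Smith normal form has invariant factors (1,1,1).

∂_3: C_3 → C_2 sends each 3-simplex σ to the alternating sum Σ_i (−1)^i (σ with its i-th vertex removed). For instance
  ∂[0,1,2,3] = [1,2,3] − [0,2,3] + [0,1,3] − [0,1,2].
The 4×1 boundary matrix has rank 1 and Smith normal form diag(1).

Now H_k = ker ∂_k / im ∂_{k+1}, so:

  H_0: rank C_0 − rank ∂_1 = 4 − 3 = 1, and the invariant factors of ∂_1 are all 1, so H_0 ≅ Z.

(K is a triangulation of the 3-simplex.)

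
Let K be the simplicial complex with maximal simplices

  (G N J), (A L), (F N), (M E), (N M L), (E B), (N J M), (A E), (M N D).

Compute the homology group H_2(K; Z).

We work with the vertex ordering A < B < D < E < F < G < J < L < M < N. The simplices of K, each written with vertices in increasing order, are:

  0-simplices (10): A, B, D, E, F, G, J, L, M, N
  1-simplices (14): AE, AL, BE, DM, DN, EM, FN, GJ, GN, JM, JN, LM, LN, MN
  2-simplices (4): DMN, GJN, JMN, LMN

giving chain groups C_0 ≅ Z^10, C_1 ≅ Z^14, C_2 ≅ Z^4.

Boundary ∂_1: C_1 → C_0 maps an edge to its endpoints' difference, ∂[p,q] = q − p.
The resulting 10×14 matrix has rank 9, and its Smith normal form has invariant factors (1,1,1,1,1,1,1,1,1).

∂_2: C_2 → C_1 maps a triangle to the signed sum of its edges. For instance
  ∂LMN = MN − LN + LM,
  ∂DMN = MN − DN + DM.
This gives a 14×4 integer matrix of rank 4; reducing to Smith normal form yields diagonal entries (1,1,1,1).

Now H_k = ker ∂_k / im ∂_{k+1}, so:

  H_2: rank ker ∂_2 − rank ∂_3 = (4 − 4) − 0 = 0, and there is no ∂_3, so H_2 = 0.

H_2 = 0.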